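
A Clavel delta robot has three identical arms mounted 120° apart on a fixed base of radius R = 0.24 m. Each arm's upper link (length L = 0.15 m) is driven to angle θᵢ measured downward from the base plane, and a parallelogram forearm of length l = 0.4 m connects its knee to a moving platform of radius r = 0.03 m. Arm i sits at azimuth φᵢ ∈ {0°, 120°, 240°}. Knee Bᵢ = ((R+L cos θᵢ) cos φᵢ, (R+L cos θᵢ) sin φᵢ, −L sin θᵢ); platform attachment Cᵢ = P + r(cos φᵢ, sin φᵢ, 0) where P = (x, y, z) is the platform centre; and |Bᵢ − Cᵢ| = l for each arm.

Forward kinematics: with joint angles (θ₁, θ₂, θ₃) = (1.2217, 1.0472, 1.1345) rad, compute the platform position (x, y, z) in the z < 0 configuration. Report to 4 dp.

φ1=0.0°: virtual centre (0.2613, 0.0000, -0.1410), radius l
centre 2 = (0.2850·cos120.0°, 0.2850·sin120.0°, -0.1299) = (-0.1425, 0.2468, -0.1299)
φ3=240.0°: virtual centre (-0.1367, -0.2368, -0.1359), radius l
|centre ₂|²−|centre ₁|² = 0.0100;  |centre ₃|²−|centre ₁|² = 0.0051
[-0.8076 0.4936 0.0221]·P = 0.0100;  [-0.7960 -0.4735 0.0100]·P = 0.0051
Cramer: x(z) = -0.0093+0.0199z;  y(z) = 0.0049-0.0123z
sphere 1 gives Az²+Bz+C=0 with A=1.0005, B=0.2710, C=-0.0669;  B²−4AC=0.3411;  roots -0.4273, 0.1564;  negative root z = -0.4273
x = -0.0178, y = 0.0102

(-0.0178, 0.0102, -0.4273)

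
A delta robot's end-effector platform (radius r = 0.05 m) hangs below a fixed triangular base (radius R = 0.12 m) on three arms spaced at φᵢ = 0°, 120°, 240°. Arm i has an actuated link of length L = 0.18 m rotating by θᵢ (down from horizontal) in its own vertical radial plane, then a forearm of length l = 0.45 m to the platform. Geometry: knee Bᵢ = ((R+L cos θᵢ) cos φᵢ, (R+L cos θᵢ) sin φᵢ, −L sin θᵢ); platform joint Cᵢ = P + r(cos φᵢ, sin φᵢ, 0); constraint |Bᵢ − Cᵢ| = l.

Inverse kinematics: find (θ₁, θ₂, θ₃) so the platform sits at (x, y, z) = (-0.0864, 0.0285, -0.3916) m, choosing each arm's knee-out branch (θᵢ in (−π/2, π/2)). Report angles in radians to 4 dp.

rotate P by −φ1: (-0.0864, 0.0285, -0.3916)
  A cos θ + B sin θ = C:  0.1564·cos θ + -0.3916·sin θ = -0.0237
  θ1 = atan2(B,A) + arccos(C/0.4217) = 0.4362
arm 2 (φ=120.0°): x'=0.0679, y'=0.0606
  e−x'=0.0021;  (l²−L²−(e−x')²−y'²−z²)/2L = 0.0363
  γ=atan2(-0.3916,0.0021)=-1.5654;  ψ=arccos(0.0927)=1.4779;  θ2=γ+ψ≈-0.0875
arm 3 (φ=240.0°): x'=0.0185, y'=-0.0891
  A=0.0515, B=-0.3916, C=(l²−L²−A²−y'²−z²)/(2L)=0.0171
  √(A²+B²)=0.3950;  θ3 = -1.4401+1.5274 ≈ 0.0873

θ₁ = 0.4362, θ₂ = -0.0875, θ₃ = 0.0873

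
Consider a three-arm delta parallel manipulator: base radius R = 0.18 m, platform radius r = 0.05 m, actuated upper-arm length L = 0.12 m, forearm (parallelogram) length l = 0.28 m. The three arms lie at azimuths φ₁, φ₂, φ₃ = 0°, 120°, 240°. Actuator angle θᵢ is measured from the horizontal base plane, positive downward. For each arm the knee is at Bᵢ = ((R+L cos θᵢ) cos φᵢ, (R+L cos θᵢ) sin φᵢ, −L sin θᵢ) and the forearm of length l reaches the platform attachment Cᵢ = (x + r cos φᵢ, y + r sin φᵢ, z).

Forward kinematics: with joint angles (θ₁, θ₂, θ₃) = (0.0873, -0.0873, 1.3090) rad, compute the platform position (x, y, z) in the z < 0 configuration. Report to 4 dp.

arm 1 at φ=0.0°: (R−r)+L cos θ1 = 0.2495;  S1 = (0.2495, 0.0000, -0.0105)
φ2=120.0°: virtual centre (-0.1248, 0.2161, 0.0105), radius l
S3 = (0.1611·cos240.0°, 0.1611·sin240.0°, -0.1159) = (-0.0805, -0.1395, -0.1159)
eliminate P² terms by subtracting sphere 1 from 2 and 3
[-0.7486 0.4322 0.0419]·P = 0.0000;  [-0.6601 -0.2790 -0.2109]·P = -0.0230
det = 0.4942;  x = 0.0201+-0.1608z,  y = 0.0349+-0.3754z
sphere 1 gives Az²+Bz+C=0 with A=1.1668, B=0.0686, C=-0.0244;  B²−4AC=0.1188;  roots -0.1771, 0.1183;  negative root z = -0.1771
x = 0.0486, y = 0.1013

(0.0486, 0.1013, -0.1771)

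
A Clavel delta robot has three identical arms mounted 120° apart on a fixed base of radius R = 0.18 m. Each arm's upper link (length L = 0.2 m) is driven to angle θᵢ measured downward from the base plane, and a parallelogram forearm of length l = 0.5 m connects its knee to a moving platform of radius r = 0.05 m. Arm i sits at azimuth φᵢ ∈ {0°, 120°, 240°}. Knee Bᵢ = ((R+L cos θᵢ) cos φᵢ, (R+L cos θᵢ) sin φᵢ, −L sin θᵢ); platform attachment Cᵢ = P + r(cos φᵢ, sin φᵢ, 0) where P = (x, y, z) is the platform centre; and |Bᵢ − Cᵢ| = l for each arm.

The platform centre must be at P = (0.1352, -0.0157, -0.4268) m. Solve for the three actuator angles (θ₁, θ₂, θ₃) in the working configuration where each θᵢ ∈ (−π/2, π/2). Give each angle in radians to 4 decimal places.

arm 1 (φ=0.0°): x'=0.1352, y'=-0.0157
  A cos θ + B sin θ = C:  -0.0052·cos θ + -0.4268·sin θ = 0.0689
  θ1 = atan2(B,A) + arccos(C/0.4268) = -0.1744
arm 2 (φ=120.0°): x'=-0.0812, y'=-0.1092
  e−x'=0.2112;  (l²−L²−(e−x')²−y'²−z²)/2L = -0.0717
  γ=atan2(-0.4268,0.2112)=-1.1113;  ψ=arccos(-0.1506)=1.7220;  θ2=γ+ψ≈0.6107
arm 3 (φ=240.0°): x'=-0.0540, y'=0.1249
  A cos θ + B sin θ = C:  0.1840·cos θ + -0.4268·sin θ = -0.0541
  √(A²+B²)=0.4648;  θ3 = -1.1638+1.6874 ≈ 0.5236

θ₁ = -0.1744, θ₂ = 0.6107, θ₃ = 0.5236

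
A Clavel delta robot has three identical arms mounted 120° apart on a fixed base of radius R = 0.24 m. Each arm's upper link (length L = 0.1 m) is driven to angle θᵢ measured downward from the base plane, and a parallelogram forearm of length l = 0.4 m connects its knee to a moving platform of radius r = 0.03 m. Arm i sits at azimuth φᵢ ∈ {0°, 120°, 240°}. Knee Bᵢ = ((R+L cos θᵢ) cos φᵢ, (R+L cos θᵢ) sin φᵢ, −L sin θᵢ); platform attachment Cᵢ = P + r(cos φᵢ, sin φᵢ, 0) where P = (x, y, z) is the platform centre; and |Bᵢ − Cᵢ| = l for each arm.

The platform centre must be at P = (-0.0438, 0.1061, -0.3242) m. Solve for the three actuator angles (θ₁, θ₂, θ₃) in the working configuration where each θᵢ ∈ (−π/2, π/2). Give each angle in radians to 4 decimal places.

θ₁ = 1.0473, θ₂ = -0.2625, θ₃ = 1.2217

arm 1 (φ=0.0°): x'=-0.0438, y'=0.1061
  e−x'=0.2538;  (l²−L²−(e−x')²−y'²−z²)/2L = -0.1539
  γ=atan2(-0.3242,0.2538)=-0.9066;  ψ=arccos(-0.3738)=1.9539;  θ1=γ+ψ≈1.0473
arm 2 (φ=120.0°): x'=0.1138, y'=-0.0151
  A cos θ + B sin θ = C:  0.0962·cos θ + -0.3242·sin θ = 0.1770
  γ=atan2(-0.3242,0.0962)=-1.2823;  ψ=arccos(0.5235)=1.0198;  θ2=γ+ψ≈-0.2625
rotate P by −φ3: (-0.0700, -0.0910, -0.3242)
  A=0.2800, B=-0.3242, C=(l²−L²−A²−y'²−z²)/(2L)=-0.2089
  γ=atan2(-0.3242,0.2800)=-0.8584;  ψ=arccos(-0.4876)=2.0801;  θ3=γ+ψ≈1.2217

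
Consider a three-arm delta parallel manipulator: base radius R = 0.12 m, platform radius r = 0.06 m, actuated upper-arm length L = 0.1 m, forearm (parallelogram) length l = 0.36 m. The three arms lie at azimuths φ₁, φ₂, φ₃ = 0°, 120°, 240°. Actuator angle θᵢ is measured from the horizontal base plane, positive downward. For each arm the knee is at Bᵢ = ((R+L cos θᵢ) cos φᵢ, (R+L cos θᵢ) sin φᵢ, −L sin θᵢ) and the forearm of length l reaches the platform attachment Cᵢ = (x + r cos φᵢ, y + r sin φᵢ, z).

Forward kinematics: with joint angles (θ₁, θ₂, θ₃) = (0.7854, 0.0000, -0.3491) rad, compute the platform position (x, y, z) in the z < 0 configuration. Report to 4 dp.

(-0.1373, -0.0389, -0.3079)

centre 1 = (0.1307·cos0.0°, 0.1307·sin0.0°, -0.0707) = (0.1307, 0.0000, -0.0707)
φ2=120.0°: virtual centre (-0.0800, 0.1386, 0.0000), radius l
arm 3 at φ=240.0°: e+L cos θ3 = 0.1540;  centre 3 = (-0.0770, -0.1333, 0.0342)
|centre ₂|²−|centre ₁|² = 0.0035;  |centre ₃|²−|centre ₁|² = 0.0028
[-0.4214 0.2771 0.1414]·P = 0.0035;  [-0.4154 -0.2667 0.2098]·P = 0.0028
Cramer: x(z) = -0.0075+0.4214z;  y(z) = 0.0012+0.1305z
quadratic in z: (1.1946)z²+(0.0253)z+(-0.1055)=0, √Δ=0.7104 → z ∈ {-0.3079, 0.2868}; z = -0.3079 (taking z<0)
x = -0.1373, y = -0.0389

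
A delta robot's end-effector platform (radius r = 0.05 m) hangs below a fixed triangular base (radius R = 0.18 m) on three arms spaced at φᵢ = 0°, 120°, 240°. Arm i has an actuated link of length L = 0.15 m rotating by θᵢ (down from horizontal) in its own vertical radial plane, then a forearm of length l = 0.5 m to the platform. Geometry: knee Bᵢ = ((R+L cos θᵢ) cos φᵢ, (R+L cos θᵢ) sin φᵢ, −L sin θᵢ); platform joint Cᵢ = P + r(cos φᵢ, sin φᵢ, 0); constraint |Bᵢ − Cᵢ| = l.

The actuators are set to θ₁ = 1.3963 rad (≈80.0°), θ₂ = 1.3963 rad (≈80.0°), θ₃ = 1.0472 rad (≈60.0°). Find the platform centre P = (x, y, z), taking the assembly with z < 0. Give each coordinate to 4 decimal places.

(-0.0304, -0.0527, -0.6087)

φ1=0.0°: virtual centre (0.1560, 0.0000, -0.1477), radius l
centre 2 = (0.1560·cos120.0°, 0.1560·sin120.0°, -0.1477) = (-0.0780, 0.1351, -0.1477)
φ3=240.0°: virtual centre (-0.1025, -0.1775, -0.1299), radius l
subtract pairs → two planes through P
linear system: -0.4681x+0.2703y = 0.0000−0.0000z; -0.5171x+-0.3551y = 0.0127−0.0356z
det = 0.3060;  x = -0.0112+0.0315z,  y = -0.0195+0.0545z
quadratic in z: (1.0040)z²+(0.2828)z+(-0.1998)=0, √Δ=0.9394 → z ∈ {-0.6087, 0.3270}; z = -0.6087 (taking z<0)
x = -0.0304, y = -0.0527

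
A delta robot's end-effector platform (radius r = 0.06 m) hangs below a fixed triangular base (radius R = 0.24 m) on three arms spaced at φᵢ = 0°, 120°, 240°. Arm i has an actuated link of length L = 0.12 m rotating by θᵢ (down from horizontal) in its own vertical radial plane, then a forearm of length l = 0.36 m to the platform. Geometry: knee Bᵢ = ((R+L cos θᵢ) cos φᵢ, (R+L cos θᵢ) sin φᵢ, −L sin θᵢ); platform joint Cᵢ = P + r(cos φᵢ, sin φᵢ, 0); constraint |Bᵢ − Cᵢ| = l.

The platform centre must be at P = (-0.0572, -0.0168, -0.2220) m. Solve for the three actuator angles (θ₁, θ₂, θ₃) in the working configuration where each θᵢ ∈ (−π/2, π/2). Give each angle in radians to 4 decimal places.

rotate P by −φ1: (-0.0572, -0.0168, -0.2220)
  A=0.2372, B=-0.2220, C=(l²−L²−A²−y'²−z²)/(2L)=0.0390
  θ1 = atan2(B,A) + arccos(C/0.3249) = 0.6980
arm 2 (φ=120.0°): x'=0.0141, y'=0.0579
  e−x'=0.1659;  (l²−L²−(e−x')²−y'²−z²)/2L = 0.1459
  √(A²+B²)=0.2772;  θ2 = -0.9289+1.0164 ≈ 0.0875
φ3=240.0° → target in arm frame (0.0431, -0.0411)
  A=0.1369, B=-0.2220, C=(l²−L²−A²−y'²−z²)/(2L)=0.1896
  γ=atan2(-0.2220,0.1369)=-1.0184;  ψ=arccos(0.7269)=0.7570;  θ3=γ+ψ≈-0.2614

θ₁ = 0.6980, θ₂ = 0.0875, θ₃ = -0.2614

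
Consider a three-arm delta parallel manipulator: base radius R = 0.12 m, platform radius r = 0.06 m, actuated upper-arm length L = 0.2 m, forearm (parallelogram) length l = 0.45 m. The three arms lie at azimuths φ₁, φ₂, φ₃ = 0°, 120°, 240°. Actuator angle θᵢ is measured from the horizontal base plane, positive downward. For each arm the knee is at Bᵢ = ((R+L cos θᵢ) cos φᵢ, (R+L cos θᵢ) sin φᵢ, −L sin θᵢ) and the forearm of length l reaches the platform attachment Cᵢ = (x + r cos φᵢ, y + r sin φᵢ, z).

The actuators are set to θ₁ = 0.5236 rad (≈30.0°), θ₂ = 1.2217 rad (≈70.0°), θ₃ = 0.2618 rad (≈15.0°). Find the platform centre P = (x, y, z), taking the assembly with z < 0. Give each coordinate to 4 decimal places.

φ1=0.0°: virtual centre (0.2332, 0.0000, -0.1000), radius l
φ2=120.0°: virtual centre (-0.0642, 0.1112, -0.1879), radius l
φ3=240.0°: virtual centre (-0.1266, -0.2193, -0.0518), radius l
eliminate P² terms by subtracting sphere 1 from 2 and 3
plane₁₂: -0.5948x+0.2224y+-0.1759z = -0.0126
Cramer: x(z) = 0.0118-0.1323z;  y(z) = -0.0249+0.4370z
into |P−centre ₁|² = l²: 1.2085z² + 0.2368z + -0.1429 = 0;  Δ = 0.7467;  z = -0.4555 or 0.2596 → z<0 root = -0.4555
x = 0.0721, y = -0.2240

(0.0721, -0.2240, -0.4555)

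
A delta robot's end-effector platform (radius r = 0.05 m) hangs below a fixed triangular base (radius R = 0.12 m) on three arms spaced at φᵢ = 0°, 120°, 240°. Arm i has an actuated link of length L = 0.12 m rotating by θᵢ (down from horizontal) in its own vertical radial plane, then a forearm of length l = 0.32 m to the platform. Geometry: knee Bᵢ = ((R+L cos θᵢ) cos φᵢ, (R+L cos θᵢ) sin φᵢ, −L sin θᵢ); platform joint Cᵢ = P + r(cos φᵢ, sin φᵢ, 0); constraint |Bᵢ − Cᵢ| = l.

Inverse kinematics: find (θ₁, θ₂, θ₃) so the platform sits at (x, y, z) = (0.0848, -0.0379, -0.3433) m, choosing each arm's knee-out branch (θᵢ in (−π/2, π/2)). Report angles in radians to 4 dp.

rotate P by −φ1: (0.0848, -0.0379, -0.3433)
  A cos θ + B sin θ = C:  -0.0148·cos θ + -0.3433·sin θ = -0.1313
  γ=atan2(-0.3433,-0.0148)=-1.6139;  ψ=arccos(-0.3821)=1.9629;  θ1=γ+ψ≈0.3490
arm 2 (φ=120.0°): x'=-0.0752, y'=-0.0545
  e−x'=0.1452;  (l²−L²−(e−x')²−y'²−z²)/2L = -0.2246
  θ2 = atan2(B,A) + arccos(C/0.3728) = 1.0470
rotate P by −φ3: (-0.0096, 0.0924, -0.3433)
  A=0.0796, B=-0.3433, C=(l²−L²−A²−y'²−z²)/(2L)=-0.1863
  γ=atan2(-0.3433,0.0796)=-1.3430;  ψ=arccos(-0.5288)=2.1280;  θ3=γ+ψ≈0.7850

θ₁ = 0.3490, θ₂ = 1.0470, θ₃ = 0.7850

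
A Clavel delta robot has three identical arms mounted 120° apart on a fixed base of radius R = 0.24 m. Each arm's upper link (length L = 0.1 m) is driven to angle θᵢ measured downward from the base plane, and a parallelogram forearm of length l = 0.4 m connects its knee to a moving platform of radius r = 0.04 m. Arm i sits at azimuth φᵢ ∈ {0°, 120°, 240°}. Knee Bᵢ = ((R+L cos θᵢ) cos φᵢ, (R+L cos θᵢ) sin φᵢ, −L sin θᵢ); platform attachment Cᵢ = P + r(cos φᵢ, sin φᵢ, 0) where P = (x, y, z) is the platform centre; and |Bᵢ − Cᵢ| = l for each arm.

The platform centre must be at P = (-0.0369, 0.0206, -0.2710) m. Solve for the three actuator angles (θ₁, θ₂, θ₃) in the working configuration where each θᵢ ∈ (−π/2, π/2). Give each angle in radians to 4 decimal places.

θ₁ = 0.4366, θ₂ = -0.3487, θ₃ = 0.0870

rotate P by −φ1: (-0.0369, 0.0206, -0.2710)
  A cos θ + B sin θ = C:  0.2369·cos θ + -0.2710·sin θ = 0.1001
  √(A²+B²)=0.3599;  θ1 = -0.8524+1.2891 ≈ 0.4366
arm 2 (φ=120.0°): x'=0.0363, y'=0.0217
  e−x'=0.1637;  (l²−L²−(e−x')²−y'²−z²)/2L = 0.2464
  θ2 = atan2(B,A) + arccos(C/0.3166) = -0.3487
rotate P by −φ3: (0.0006, -0.0423, -0.2710)
  A=0.1994, B=-0.2710, C=(l²−L²−A²−y'²−z²)/(2L)=0.1751
  θ3 = atan2(B,A) + arccos(C/0.3364) = 0.0870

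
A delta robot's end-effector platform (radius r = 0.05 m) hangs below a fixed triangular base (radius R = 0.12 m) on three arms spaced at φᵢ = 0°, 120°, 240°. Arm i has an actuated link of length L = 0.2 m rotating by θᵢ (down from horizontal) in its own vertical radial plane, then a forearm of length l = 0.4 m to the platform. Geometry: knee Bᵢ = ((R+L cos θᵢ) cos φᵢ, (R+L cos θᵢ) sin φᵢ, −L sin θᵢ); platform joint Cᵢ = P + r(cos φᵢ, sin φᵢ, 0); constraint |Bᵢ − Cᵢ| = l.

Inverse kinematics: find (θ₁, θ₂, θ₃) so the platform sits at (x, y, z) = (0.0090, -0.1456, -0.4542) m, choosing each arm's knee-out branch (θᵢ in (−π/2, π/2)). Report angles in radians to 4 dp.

θ₁ = 0.7854, θ₂ = 1.1345, θ₃ = 0.4361

rotate P by −φ1: (0.0090, -0.1456, -0.4542)
  e−x'=0.0610;  (l²−L²−(e−x')²−y'²−z²)/2L = -0.2780
  √(A²+B²)=0.4583;  θ1 = -1.4373+2.2227 ≈ 0.7854
arm 2 (φ=120.0°): x'=-0.1306, y'=0.0650
  A=0.2006, B=-0.4542, C=(l²−L²−A²−y'²−z²)/(2L)=-0.3269
  γ=atan2(-0.4542,0.2006)=-1.1549;  ψ=arccos(-0.6584)=2.2895;  θ2=γ+ψ≈1.1345
φ3=240.0° → target in arm frame (0.1216, 0.0806)
  A=-0.0516, B=-0.4542, C=(l²−L²−A²−y'²−z²)/(2L)=-0.2386
  θ3 = atan2(B,A) + arccos(C/0.4571) = 0.4361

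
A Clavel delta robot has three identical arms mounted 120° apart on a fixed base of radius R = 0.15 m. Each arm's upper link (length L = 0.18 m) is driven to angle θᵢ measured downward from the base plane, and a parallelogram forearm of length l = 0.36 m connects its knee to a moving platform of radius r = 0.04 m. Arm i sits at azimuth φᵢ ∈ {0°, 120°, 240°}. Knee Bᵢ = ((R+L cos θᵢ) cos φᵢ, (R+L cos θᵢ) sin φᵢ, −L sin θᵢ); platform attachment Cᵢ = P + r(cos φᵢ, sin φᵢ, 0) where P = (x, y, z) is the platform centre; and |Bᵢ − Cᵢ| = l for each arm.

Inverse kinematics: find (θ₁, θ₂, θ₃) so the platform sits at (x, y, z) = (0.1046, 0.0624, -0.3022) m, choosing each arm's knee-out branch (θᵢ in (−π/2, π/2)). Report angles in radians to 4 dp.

θ₁ = -0.0001, θ₂ = 0.5239, θ₃ = 0.9600

arm 1 (φ=0.0°): x'=0.1046, y'=0.0624
  A=0.0054, B=-0.3022, C=(l²−L²−A²−y'²−z²)/(2L)=0.0054
  θ1 = atan2(B,A) + arccos(C/0.3022) = -0.0001
φ2=120.0° → target in arm frame (0.0017, -0.1218)
  A=0.1083, B=-0.3022, C=(l²−L²−A²−y'²−z²)/(2L)=-0.0574
  θ2 = atan2(B,A) + arccos(C/0.3210) = 0.5239
rotate P by −φ3: (-0.1063, 0.0594, -0.3022)
  A cos θ + B sin θ = C:  0.2163·cos θ + -0.3022·sin θ = -0.1235
  γ=atan2(-0.3022,0.2163)=-0.9495;  ψ=arccos(-0.3323)=1.9095;  θ3=γ+ψ≈0.9600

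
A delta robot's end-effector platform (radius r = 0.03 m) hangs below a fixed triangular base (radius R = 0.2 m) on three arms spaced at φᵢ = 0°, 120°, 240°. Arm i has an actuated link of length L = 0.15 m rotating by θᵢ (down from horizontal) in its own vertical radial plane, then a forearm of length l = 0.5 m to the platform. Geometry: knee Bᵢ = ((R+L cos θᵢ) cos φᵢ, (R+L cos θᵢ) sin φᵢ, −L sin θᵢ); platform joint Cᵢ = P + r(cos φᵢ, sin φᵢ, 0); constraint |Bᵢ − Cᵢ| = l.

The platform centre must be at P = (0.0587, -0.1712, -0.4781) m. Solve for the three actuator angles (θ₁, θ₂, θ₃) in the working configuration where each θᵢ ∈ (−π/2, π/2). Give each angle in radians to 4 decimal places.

θ₁ = 0.5234, θ₂ = 1.3961, θ₃ = 0.2617

φ1=0.0° → target in arm frame (0.0587, -0.1712)
  A cos θ + B sin θ = C:  0.1113·cos θ + -0.4781·sin θ = -0.1426
  θ1 = atan2(B,A) + arccos(C/0.4909) = 0.5234
arm 2 (φ=120.0°): x'=-0.1776, y'=0.0348
  A=0.3476, B=-0.4781, C=(l²−L²−A²−y'²−z²)/(2L)=-0.4104
  θ2 = atan2(B,A) + arccos(C/0.5911) = 1.3961
arm 3 (φ=240.0°): x'=0.1189, y'=0.1364
  A cos θ + B sin θ = C:  0.0511·cos θ + -0.4781·sin θ = -0.0743
  γ=atan2(-0.4781,0.0511)=-1.4643;  ψ=arccos(-0.1546)=1.7260;  θ3=γ+ψ≈0.2617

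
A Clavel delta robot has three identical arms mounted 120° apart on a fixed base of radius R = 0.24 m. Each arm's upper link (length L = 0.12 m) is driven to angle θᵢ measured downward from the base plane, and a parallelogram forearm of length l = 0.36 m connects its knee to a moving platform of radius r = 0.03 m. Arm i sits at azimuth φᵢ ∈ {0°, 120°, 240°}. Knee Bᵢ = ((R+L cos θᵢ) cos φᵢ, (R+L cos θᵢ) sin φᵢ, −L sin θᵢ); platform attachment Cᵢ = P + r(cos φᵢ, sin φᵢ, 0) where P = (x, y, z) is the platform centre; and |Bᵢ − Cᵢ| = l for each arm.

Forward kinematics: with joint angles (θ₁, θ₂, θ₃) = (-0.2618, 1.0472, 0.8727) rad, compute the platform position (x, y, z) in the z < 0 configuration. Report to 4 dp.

centre 1 = (0.3259·cos0.0°, 0.3259·sin0.0°, 0.0311) = (0.3259, 0.0000, 0.0311)
φ2=120.0°: virtual centre (-0.1350, 0.2338, -0.1039), radius l
φ3=240.0°: virtual centre (-0.1436, -0.2487, -0.0919), radius l
|centre ₂|²−|centre ₁|² = -0.0235;  |centre ₃|²−|centre ₁|² = -0.0163
[-0.9218 0.4677 -0.2700]·P = -0.0235;  [-0.9390 -0.4973 -0.2460]·P = -0.0163
Cramer: x(z) = 0.0215-0.2777z;  y(z) = -0.0078+0.0298z
sphere 1 gives Az²+Bz+C=0 with A=1.0780, B=0.1065, C=-0.0359;  B²−4AC=0.1662;  roots -0.2385, 0.1397;  negative root z = -0.2385
x = 0.0877, y = -0.0149

(0.0877, -0.0149, -0.2385)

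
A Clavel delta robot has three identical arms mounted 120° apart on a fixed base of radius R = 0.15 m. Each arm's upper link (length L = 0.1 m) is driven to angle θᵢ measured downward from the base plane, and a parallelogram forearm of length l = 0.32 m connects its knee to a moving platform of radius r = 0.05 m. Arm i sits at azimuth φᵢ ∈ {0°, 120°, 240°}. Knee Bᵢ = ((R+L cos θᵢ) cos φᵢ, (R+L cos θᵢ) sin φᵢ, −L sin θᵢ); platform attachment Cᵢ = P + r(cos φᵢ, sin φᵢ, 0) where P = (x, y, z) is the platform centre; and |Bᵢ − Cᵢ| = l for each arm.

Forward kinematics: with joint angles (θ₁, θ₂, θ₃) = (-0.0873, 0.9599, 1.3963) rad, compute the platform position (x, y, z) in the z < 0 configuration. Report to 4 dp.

(0.1375, 0.0493, -0.3013)

φ1=0.0°: virtual centre (0.1996, 0.0000, 0.0087), radius l
arm 2 at φ=120.0°: ρ2 = 0.1574;  S2 = (-0.0787, 0.1363, -0.0819)
arm 3 at φ=240.0°: ρ3 = 0.1174;  S3 = (-0.0587, -0.1016, -0.0985)
subtract pairs → two planes through P
linear system: -0.5566x+0.2726y = -0.0085−-0.1813z; -0.5166x+-0.2033y = -0.0165−-0.2144z
Cramer: x(z) = 0.0244-0.3752z;  y(z) = 0.0189-0.1012z
into |P−S₁|² = l²: 1.1510z² + 0.1102z + -0.0713 = 0;  Δ = 0.3403;  z = -0.3013 or 0.2055 → z<0 root = -0.3013
x = 0.1375, y = 0.0493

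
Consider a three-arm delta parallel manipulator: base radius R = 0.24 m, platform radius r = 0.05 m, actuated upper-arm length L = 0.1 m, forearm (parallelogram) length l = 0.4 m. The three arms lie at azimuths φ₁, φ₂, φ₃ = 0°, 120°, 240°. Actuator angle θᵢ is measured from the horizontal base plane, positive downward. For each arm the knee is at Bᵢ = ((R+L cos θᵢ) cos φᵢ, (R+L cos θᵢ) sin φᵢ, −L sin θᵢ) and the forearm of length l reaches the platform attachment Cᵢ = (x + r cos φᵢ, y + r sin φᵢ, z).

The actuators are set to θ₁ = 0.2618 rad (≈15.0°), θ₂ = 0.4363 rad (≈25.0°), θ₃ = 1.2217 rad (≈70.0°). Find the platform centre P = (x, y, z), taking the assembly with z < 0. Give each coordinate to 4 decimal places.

(0.0551, 0.0688, -0.3447)

arm 1 at φ=0.0°: ρ1 = 0.2866;  O1 = (0.2866, 0.0000, -0.0259)
O2 = (0.2806·cos120.0°, 0.2806·sin120.0°, -0.0423) = (-0.1403, 0.2430, -0.0423)
arm 3 at φ=240.0°: ρ3 = 0.2242;  O3 = (-0.1121, -0.1942, -0.0940)
|O₂|²−|O₁|² = -0.0023;  |O₃|²−|O₁|² = -0.0237
[-0.8538 0.4861 -0.0328]·P = -0.0023;  [-0.7974 -0.3883 -0.1362]·P = -0.0237
Cramer: x(z) = 0.0172-0.1097z;  y(z) = 0.0256-0.1254z
sphere 1 gives Az²+Bz+C=0 with A=1.0278, B=0.1044, C=-0.0861;  B²−4AC=0.3650;  roots -0.3447, 0.2431;  negative root z = -0.3447
x = 0.0551, y = 0.0688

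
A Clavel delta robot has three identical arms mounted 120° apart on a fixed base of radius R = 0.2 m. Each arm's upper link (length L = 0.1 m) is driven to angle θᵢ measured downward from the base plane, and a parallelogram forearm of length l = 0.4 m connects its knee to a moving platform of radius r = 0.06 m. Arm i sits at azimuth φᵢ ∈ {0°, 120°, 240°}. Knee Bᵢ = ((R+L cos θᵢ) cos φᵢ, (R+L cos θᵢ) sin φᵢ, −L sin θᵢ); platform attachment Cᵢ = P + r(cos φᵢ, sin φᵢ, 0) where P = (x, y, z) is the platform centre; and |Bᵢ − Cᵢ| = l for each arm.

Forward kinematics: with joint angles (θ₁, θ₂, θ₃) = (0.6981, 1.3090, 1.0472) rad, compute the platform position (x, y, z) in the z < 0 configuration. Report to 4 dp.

centre 1 = (0.2166·cos0.0°, 0.2166·sin0.0°, -0.0643) = (0.2166, 0.0000, -0.0643)
φ2=120.0°: virtual centre (-0.0829, 0.1437, -0.0966), radius l
arm 3 at φ=240.0°: (R−r)+L cos θ3 = 0.1900;  centre 3 = (-0.0950, -0.1645, -0.0866)
eliminate P² terms by subtracting sphere 1 from 2 and 3
linear system: -0.5991x+0.2873y = -0.0142−-0.0646z; -0.6232x+-0.3291y = -0.0074−-0.0447z
Cramer: x(z) = 0.0181-0.0906z;  y(z) = -0.0117+0.0360z
into |P−centre ₁|² = l²: 1.0095z² + 0.1637z + -0.1163 = 0;  Δ = 0.4966;  z = -0.4301 or 0.2679 → z<0 root = -0.4301
x = 0.0571, y = -0.0271

(0.0571, -0.0271, -0.4301)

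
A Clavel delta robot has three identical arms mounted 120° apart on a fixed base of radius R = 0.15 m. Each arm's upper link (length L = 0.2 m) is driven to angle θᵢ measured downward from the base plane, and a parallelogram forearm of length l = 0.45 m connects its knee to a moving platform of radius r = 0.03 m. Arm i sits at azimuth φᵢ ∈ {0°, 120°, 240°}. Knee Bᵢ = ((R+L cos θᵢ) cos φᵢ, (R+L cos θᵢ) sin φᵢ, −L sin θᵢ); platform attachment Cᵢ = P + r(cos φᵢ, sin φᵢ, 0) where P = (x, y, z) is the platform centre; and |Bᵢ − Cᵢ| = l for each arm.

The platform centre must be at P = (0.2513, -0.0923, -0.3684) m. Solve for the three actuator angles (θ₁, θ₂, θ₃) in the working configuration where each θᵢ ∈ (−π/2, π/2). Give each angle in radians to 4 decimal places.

θ₁ = -0.3489, θ₂ = 1.3090, θ₃ = 0.8726

φ1=0.0° → target in arm frame (0.2513, -0.0923)
  A cos θ + B sin θ = C:  -0.1313·cos θ + -0.3684·sin θ = 0.0026
  √(A²+B²)=0.3911;  θ1 = -1.9132+1.5643 ≈ -0.3489
arm 2 (φ=120.0°): x'=-0.2056, y'=-0.1715
  e−x'=0.3256;  (l²−L²−(e−x')²−y'²−z²)/2L = -0.2716
  √(A²+B²)=0.4917;  θ2 = -0.8470+2.1560 ≈ 1.3090
rotate P by −φ3: (-0.0457, 0.2638, -0.3684)
  e−x'=0.1657;  (l²−L²−(e−x')²−y'²−z²)/2L = -0.1757
  √(A²+B²)=0.4040;  θ3 = -1.1481+2.0206 ≈ 0.8726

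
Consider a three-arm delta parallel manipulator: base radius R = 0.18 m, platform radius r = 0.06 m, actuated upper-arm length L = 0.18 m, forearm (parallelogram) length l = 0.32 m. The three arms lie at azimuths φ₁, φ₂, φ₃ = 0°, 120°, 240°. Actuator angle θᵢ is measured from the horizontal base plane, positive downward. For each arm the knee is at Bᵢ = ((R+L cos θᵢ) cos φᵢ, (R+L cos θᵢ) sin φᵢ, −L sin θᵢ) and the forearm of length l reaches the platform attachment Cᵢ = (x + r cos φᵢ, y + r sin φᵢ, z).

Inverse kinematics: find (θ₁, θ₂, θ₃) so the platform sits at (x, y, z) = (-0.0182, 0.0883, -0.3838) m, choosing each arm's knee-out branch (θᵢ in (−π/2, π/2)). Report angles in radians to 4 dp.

θ₁ = 1.1345, θ₂ = 0.6979, θ₃ = 1.3090

rotate P by −φ1: (-0.0182, 0.0883, -0.3838)
  A cos θ + B sin θ = C:  0.1382·cos θ + -0.3838·sin θ = -0.2894
  γ=atan2(-0.3838,0.1382)=-1.2252;  ψ=arccos(-0.7095)=2.3596;  θ1=γ+ψ≈1.1345
rotate P by −φ2: (0.0856, -0.0284, -0.3838)
  A=0.0344, B=-0.3838, C=(l²−L²−A²−y'²−z²)/(2L)=-0.2203
  θ2 = atan2(B,A) + arccos(C/0.3853) = 0.6979
arm 3 (φ=240.0°): x'=-0.0674, y'=-0.0599
  A=0.1874, B=-0.3838, C=(l²−L²−A²−y'²−z²)/(2L)=-0.3222
  γ=atan2(-0.3838,0.1874)=-1.1166;  ψ=arccos(-0.7544)=2.4256;  θ3=γ+ψ≈1.3090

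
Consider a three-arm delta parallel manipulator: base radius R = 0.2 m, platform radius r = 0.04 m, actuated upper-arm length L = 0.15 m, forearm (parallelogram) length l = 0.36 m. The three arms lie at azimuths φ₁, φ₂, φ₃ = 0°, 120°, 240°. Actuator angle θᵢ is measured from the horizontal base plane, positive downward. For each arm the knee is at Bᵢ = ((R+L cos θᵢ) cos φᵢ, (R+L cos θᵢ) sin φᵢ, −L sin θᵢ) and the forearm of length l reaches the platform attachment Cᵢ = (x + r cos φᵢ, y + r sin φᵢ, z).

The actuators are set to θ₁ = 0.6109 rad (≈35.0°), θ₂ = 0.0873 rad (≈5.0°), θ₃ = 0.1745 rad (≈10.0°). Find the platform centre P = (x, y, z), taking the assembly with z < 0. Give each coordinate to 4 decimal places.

(-0.0451, 0.0061, -0.2345)

arm 1 at φ=0.0°: e+L cos θ1 = 0.2829;  S1 = (0.2829, 0.0000, -0.0860)
φ2=120.0°: virtual centre (-0.1547, 0.2680, -0.0131), radius l
φ3=240.0°: virtual centre (-0.1539, -0.2665, -0.0260), radius l
subtract pairs → two planes through P
linear system: -0.8752x+0.5359y = 0.0085−0.1459z; -0.8735x+-0.5330y = 0.0080−0.1200z
det = 0.9346;  x = -0.0094+0.1520z,  y = 0.0005+-0.0240z
quadratic in z: (1.0237)z²+(0.0832)z+(-0.0368)=0, √Δ=0.3968 → z ∈ {-0.2345, 0.1532}; z = -0.2345 (taking z<0)
x = -0.0451, y = 0.0061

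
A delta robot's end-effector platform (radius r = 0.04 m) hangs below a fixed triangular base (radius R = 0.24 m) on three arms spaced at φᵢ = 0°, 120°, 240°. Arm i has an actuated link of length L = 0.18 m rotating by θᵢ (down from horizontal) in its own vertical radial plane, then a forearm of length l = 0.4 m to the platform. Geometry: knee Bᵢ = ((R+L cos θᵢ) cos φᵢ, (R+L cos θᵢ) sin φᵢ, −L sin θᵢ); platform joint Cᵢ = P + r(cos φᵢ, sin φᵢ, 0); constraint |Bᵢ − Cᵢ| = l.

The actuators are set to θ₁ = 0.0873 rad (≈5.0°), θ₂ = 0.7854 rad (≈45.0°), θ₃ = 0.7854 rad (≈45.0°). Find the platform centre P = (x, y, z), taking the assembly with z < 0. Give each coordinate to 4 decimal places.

arm 1 at φ=0.0°: e+L cos θ1 = 0.3793;  centre 1 = (0.3793, 0.0000, -0.0157)
φ2=120.0°: virtual centre (-0.1636, 0.2834, -0.1273), radius l
centre 3 = (0.3273·cos240.0°, 0.3273·sin240.0°, -0.1273) = (-0.1636, -0.2834, -0.1273)
eliminate P² terms by subtracting sphere 1 from 2 and 3
linear system: -1.0859x+0.5669y = -0.0208−-0.2232z; -1.0859x+-0.5669y = -0.0208−-0.2232z
det = 1.2311;  x = 0.0192+-0.2055z,  y = 0.0000+0.0000z
into |P−centre ₁|² = l²: 1.0422z² + 0.1794z + -0.0300 = 0;  Δ = 0.1575;  z = -0.2764 or 0.1043 → z<0 root = -0.2764
x = 0.0760, y = 0.0000

(0.0760, 0.0000, -0.2764)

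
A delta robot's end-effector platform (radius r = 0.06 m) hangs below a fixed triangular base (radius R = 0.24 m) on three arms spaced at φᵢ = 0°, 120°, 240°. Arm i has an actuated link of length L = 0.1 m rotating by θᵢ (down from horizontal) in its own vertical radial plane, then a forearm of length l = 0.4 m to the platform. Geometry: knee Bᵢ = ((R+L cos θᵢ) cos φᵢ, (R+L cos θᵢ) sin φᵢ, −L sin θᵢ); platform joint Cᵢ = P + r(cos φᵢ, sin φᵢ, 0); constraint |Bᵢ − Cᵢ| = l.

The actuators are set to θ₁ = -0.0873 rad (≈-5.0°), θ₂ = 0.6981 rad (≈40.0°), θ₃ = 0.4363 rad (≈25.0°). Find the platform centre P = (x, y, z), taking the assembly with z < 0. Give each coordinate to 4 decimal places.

centre 1 = (0.2796·cos0.0°, 0.2796·sin0.0°, 0.0087) = (0.2796, 0.0000, 0.0087)
arm 2 at φ=120.0°: e+L cos θ2 = 0.2566;  centre 2 = (-0.1283, 0.2222, -0.0643)
arm 3 at φ=240.0°: e+L cos θ3 = 0.2706;  centre 3 = (-0.1353, -0.2344, -0.0423)
subtract pairs → two planes through P
plane₁₂: -0.8158x+0.4445y+-0.1460z = -0.0083
Cramer: x(z) = 0.0071-0.1514z;  y(z) = -0.0056+0.0505z
into |P−centre ₁|² = l²: 1.0255z² + 0.0645z + -0.0856 = 0;  Δ = 0.3554;  z = -0.3221 or 0.2592 → z<0 root = -0.3221
x = 0.0559, y = -0.0219

(0.0559, -0.0219, -0.3221)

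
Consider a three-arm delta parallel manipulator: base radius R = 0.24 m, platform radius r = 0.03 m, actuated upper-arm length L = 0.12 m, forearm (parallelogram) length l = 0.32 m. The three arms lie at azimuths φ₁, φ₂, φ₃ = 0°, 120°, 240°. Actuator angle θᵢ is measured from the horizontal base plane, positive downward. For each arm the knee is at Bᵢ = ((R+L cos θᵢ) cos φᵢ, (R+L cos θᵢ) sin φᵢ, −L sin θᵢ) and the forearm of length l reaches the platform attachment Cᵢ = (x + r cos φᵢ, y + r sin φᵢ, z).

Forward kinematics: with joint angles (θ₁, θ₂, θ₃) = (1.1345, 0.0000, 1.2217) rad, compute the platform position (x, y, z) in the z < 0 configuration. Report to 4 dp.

centre 1 = (0.2607·cos0.0°, 0.2607·sin0.0°, -0.1088) = (0.2607, 0.0000, -0.1088)
arm 2 at φ=120.0°: ρ2 = 0.3300;  centre 2 = (-0.1650, 0.2858, 0.0000)
centre 3 = (0.2510·cos240.0°, 0.2510·sin240.0°, -0.1128) = (-0.1255, -0.2174, -0.1128)
eliminate P² terms by subtracting sphere 1 from 2 and 3
linear system: -0.8514x+0.5716y = 0.0291−0.2175z; -0.7725x+-0.4348y = -0.0041−-0.0080z
det = 0.8117;  x = -0.0127+0.1109z,  y = 0.0320+-0.2154z
quadratic in z: (1.0587)z²+(0.1431)z+(-0.0148)=0, √Δ=0.2882 → z ∈ {-0.2037, 0.0685}; z = -0.2037 (taking z<0)
x = -0.0353, y = 0.0758

(-0.0353, 0.0758, -0.2037)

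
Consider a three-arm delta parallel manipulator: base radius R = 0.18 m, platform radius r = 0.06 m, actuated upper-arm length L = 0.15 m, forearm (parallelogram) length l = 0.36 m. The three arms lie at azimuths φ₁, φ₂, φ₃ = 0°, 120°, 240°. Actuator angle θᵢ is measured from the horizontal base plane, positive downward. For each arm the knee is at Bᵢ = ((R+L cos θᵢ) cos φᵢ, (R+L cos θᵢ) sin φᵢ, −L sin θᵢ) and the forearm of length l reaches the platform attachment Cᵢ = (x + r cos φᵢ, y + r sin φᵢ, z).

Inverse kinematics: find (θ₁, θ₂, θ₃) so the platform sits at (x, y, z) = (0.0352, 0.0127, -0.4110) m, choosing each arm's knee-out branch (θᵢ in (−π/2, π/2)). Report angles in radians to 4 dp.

rotate P by −φ1: (0.0352, 0.0127, -0.4110)
  e−x'=0.0848;  (l²−L²−(e−x')²−y'²−z²)/2L = -0.2306
  √(A²+B²)=0.4197;  θ1 = -1.3673+2.1525 ≈ 0.7852
rotate P by −φ2: (-0.0066, -0.0368, -0.4110)
  A cos θ + B sin θ = C:  0.1266·cos θ + -0.4110·sin θ = -0.2640
  √(A²+B²)=0.4301;  θ2 = -1.2720+2.2318 ≈ 0.9598
arm 3 (φ=240.0°): x'=-0.0286, y'=0.0241
  A cos θ + B sin θ = C:  0.1486·cos θ + -0.4110·sin θ = -0.2816
  √(A²+B²)=0.4370;  θ3 = -1.2239+2.2710 ≈ 1.0471

θ₁ = 0.7852, θ₂ = 0.9598, θ₃ = 1.0471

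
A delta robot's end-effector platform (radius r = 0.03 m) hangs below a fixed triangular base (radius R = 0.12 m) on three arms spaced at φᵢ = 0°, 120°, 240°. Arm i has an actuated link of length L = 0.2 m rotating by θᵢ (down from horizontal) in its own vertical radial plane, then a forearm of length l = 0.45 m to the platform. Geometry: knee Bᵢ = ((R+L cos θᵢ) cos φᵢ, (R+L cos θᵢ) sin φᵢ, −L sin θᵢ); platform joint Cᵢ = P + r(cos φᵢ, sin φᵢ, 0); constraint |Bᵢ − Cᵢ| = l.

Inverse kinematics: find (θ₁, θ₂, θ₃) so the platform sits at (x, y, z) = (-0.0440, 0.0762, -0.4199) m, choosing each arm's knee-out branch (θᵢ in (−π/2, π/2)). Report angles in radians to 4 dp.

arm 1 (φ=0.0°): x'=-0.0440, y'=0.0762
  A cos θ + B sin θ = C:  0.1340·cos θ + -0.4199·sin θ = -0.0939
  θ1 = atan2(B,A) + arccos(C/0.4408) = 0.5237
rotate P by −φ2: (0.0880, 0.0000, -0.4199)
  e−x'=0.0020;  (l²−L²−(e−x')²−y'²−z²)/2L = -0.0346
  √(A²+B²)=0.4199;  θ2 = -1.5660+1.6532 ≈ 0.0872
φ3=240.0° → target in arm frame (-0.0440, -0.0762)
  A=0.1340, B=-0.4199, C=(l²−L²−A²−y'²−z²)/(2L)=-0.0939
  θ3 = atan2(B,A) + arccos(C/0.4408) = 0.5237

θ₁ = 0.5237, θ₂ = 0.0872, θ₃ = 0.5237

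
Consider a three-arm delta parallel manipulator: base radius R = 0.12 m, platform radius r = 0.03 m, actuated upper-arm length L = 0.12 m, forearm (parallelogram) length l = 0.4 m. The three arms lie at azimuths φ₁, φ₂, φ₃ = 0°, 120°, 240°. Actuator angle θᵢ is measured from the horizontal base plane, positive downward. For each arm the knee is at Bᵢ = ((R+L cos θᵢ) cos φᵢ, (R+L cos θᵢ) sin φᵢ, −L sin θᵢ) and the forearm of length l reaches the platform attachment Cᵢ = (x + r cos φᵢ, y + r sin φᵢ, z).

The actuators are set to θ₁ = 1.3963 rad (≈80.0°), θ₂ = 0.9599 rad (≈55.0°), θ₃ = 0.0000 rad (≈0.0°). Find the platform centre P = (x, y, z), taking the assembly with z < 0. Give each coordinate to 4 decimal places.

(-0.1527, -0.1231, -0.3928)

O1 = (0.1108·cos0.0°, 0.1108·sin0.0°, -0.1182) = (0.1108, 0.0000, -0.1182)
φ2=120.0°: virtual centre (-0.0794, 0.1376, -0.0983), radius l
O3 = (0.2100·cos240.0°, 0.2100·sin240.0°, 0.0000) = (-0.1050, -0.1819, 0.0000)
eliminate P² terms by subtracting sphere 1 from 2 and 3
plane₁₂: -0.3805x+0.2751y+0.0398z = 0.0086
Cramer: x(z) = -0.0313+0.3091z;  y(z) = -0.0119+0.2830z
sphere 1 gives Az²+Bz+C=0 with A=1.1756, B=0.1417, C=-0.1257;  B²−4AC=0.6111;  roots -0.3928, 0.2722;  negative root z = -0.3928
x = -0.1527, y = -0.1231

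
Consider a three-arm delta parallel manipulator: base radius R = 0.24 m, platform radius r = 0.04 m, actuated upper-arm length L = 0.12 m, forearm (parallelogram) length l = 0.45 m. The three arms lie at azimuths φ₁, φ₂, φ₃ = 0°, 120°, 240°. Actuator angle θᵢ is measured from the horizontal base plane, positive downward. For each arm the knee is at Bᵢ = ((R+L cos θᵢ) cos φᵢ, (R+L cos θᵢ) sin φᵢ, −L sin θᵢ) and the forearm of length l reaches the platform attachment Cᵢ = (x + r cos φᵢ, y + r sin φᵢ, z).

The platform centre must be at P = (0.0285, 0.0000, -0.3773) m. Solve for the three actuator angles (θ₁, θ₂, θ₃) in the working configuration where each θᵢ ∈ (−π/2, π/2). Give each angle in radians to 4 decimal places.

φ1=0.0° → target in arm frame (0.0285, 0.0000)
  e−x'=0.1715;  (l²−L²−(e−x')²−y'²−z²)/2L = 0.0681
  √(A²+B²)=0.4144;  θ1 = -1.1442+1.4059 ≈ 0.2617
arm 2 (φ=120.0°): x'=-0.0142, y'=-0.0247
  e−x'=0.2142;  (l²−L²−(e−x')²−y'²−z²)/2L = -0.0032
  γ=atan2(-0.3773,0.2142)=-1.0544;  ψ=arccos(-0.0074)=1.5782;  θ2=γ+ψ≈0.5238
arm 3 (φ=240.0°): x'=-0.0143, y'=0.0247
  A cos θ + B sin θ = C:  0.2142·cos θ + -0.3773·sin θ = -0.0032
  γ=atan2(-0.3773,0.2142)=-1.0544;  ψ=arccos(-0.0074)=1.5782;  θ3=γ+ψ≈0.5238

θ₁ = 0.2617, θ₂ = 0.5238, θ₃ = 0.5238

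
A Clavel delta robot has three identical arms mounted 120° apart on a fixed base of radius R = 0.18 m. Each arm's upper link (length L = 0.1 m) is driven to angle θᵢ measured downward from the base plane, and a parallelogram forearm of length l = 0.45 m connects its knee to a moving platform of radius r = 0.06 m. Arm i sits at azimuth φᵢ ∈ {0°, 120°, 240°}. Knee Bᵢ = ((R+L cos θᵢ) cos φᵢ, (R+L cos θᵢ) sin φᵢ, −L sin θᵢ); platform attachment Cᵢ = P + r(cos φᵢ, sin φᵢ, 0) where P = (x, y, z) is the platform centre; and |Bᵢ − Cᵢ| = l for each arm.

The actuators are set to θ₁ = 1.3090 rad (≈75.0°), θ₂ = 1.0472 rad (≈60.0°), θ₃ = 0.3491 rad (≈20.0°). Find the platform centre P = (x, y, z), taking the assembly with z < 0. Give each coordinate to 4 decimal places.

(-0.0869, -0.0845, -0.4723)

O1 = (0.1459·cos0.0°, 0.1459·sin0.0°, -0.0966) = (0.1459, 0.0000, -0.0966)
φ2=120.0°: virtual centre (-0.0850, 0.1472, -0.0866), radius l
φ3=240.0°: virtual centre (-0.1070, -0.1853, -0.0342), radius l
|O₂|²−|O₁|² = 0.0058;  |O₃|²−|O₁|² = 0.0163
[-0.4618 0.2944 0.0200]·P = 0.0058;  [-0.5057 -0.3706 0.1248]·P = 0.0163
det = 0.3200;  x = -0.0217+0.1379z,  y = -0.0144+0.1485z
quadratic in z: (1.0411)z²+(0.1427)z+(-0.1649)=0, √Δ=0.8408 → z ∈ {-0.4723, 0.3353}; z = -0.4723 (taking z<0)
x = -0.0869, y = -0.0845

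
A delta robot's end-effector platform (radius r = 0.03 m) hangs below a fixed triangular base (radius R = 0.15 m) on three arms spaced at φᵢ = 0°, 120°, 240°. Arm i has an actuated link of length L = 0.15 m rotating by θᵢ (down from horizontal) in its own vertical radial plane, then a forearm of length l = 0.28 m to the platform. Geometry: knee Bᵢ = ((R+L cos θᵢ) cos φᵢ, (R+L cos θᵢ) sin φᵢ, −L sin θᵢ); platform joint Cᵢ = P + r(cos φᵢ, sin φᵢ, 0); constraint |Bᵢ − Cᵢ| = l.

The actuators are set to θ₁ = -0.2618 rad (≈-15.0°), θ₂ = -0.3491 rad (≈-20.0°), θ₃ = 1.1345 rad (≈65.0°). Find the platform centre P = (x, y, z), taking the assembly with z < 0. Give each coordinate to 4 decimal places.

(0.0457, 0.0841, -0.1137)

centre 1 = (0.2649·cos0.0°, 0.2649·sin0.0°, 0.0388) = (0.2649, 0.0000, 0.0388)
centre 2 = (0.2610·cos120.0°, 0.2610·sin120.0°, 0.0513) = (-0.1305, 0.2260, 0.0513)
arm 3 at φ=240.0°: ρ3 = 0.1834;  centre 3 = (-0.0917, -0.1588, -0.1359)
subtract pairs → two planes through P
[-0.7907 0.4520 0.0250]·P = -0.0009;  [-0.7132 -0.3176 -0.3495]·P = -0.0196
Cramer: x(z) = 0.0159-0.2616z;  y(z) = 0.0258-0.5130z
into |P−centre ₁|² = l²: 1.3316z² + 0.0262z + -0.0143 = 0;  Δ = 0.0766;  z = -0.1137 or 0.0941 → z<0 root = -0.1137
x = 0.0457, y = 0.0841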